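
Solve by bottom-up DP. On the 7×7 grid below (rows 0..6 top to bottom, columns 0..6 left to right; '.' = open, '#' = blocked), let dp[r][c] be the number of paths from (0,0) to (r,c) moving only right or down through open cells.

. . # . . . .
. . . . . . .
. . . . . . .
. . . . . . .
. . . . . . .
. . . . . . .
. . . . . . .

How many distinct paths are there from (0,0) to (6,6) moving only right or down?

r\c   0   1   2   3   4   5   6
  0   1   1   0   0   0   0   0
  1   1   2   2   2   2   2   2
  2   1   3   5   7   9  11  13
  3   1   4   9  16  25  36  49
  4   1   5  14  30  55  91 140
  5   1   6  20  50 105 196 336
  6   1   7  27  77 182 378 714

714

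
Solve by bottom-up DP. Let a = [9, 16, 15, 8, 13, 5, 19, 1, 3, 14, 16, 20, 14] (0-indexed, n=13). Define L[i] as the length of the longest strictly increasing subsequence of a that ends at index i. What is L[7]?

1

   i    0    1    2    3    4    5    6    7    8    9   10   11   12
a[i]    9   16   15    8   13    5   19    1    3   14   16   20   14
L[i]    1    2    2    1    2    1    3    1    2    3    4    5    3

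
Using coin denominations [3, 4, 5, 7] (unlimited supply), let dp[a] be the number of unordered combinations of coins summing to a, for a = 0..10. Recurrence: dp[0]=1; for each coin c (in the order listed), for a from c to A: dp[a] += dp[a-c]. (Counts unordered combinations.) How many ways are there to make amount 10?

3

after  coin     0     1     2     3     4     5     6     7     8     9    10
          3     1     0     0     1     0     0     1     0     0     1     0
          4     1     0     0     1     1     0     1     1     1     1     1
          5     1     0     0     1     1     1     1     1     2     2     2
          7     1     0     0     1     1     1     1     2     2     2     3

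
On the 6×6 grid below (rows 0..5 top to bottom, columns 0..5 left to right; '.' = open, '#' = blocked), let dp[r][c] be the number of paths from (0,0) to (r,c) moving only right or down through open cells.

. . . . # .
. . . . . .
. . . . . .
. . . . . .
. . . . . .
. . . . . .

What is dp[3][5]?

r\c   0   1   2   3   4   5
  0   1   1   1   1   0   0
  1   1   2   3   4   4   4
  2   1   3   6  10  14  18
  3   1   4  10  20  34  52
  4   1   5  15  35  69 121
  5   1   6  21  56 125 246

52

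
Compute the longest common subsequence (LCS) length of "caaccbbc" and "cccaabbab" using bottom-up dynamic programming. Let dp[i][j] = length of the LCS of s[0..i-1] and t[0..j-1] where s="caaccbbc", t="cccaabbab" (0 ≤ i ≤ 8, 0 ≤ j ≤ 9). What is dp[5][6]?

3

   ''  c  c  c  a  a  b  b  a  b
''  0  0  0  0  0  0  0  0  0  0
 c  0  1  1  1  1  1  1  1  1  1
 a  0  1  1  1  2  2  2  2  2  2
 a  0  1  1  1  2  3  3  3  3  3
 c  0  1  2  2  2  3  3  3  3  3
 c  0  1  2  3  3  3  3  3  3  3
 b  0  1  2  3  3  3  4  4  4  4
 b  0  1  2  3  3  3  4  5  5  5
 c  0  1  2  3  3  3  4  5  5  5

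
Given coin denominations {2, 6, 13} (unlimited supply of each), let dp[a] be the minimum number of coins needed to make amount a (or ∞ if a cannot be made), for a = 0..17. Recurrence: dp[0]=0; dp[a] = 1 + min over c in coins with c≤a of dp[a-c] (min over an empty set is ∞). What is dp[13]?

1

 a  0  1  2  3  4  5  6  7  8  9 10 11 12 13 14 15 16 17
dp  0  -  1  -  2  -  1  -  2  -  3  -  2  1  3  2  4  3
(- denotes ∞ / unreachable)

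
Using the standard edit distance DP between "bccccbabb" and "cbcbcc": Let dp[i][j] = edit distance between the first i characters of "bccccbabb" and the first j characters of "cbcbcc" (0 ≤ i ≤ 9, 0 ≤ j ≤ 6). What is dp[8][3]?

6

   ''  c  b  c  b  c  c
''  0  1  2  3  4  5  6
 b  1  1  1  2  3  4  5
 c  2  1  2  1  2  3  4
 c  3  2  2  2  2  2  3
 c  4  3  3  2  3  2  2
 c  5  4  4  3  3  3  2
 b  6  5  4  4  3  4  3
 a  7  6  5  5  4  4  4
 b  8  7  6  6  5  5  5
 b  9  8  7  7  6  6  6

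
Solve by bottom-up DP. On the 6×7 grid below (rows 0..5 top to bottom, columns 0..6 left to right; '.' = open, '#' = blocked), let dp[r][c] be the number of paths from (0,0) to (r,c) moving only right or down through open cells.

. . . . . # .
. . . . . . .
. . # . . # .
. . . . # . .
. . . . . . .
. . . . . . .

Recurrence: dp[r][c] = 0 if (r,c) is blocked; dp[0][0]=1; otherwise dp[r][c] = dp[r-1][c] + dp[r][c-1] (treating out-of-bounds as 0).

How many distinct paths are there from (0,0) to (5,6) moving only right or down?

88

r\c   0   1   2   3   4   5   6
  0   1   1   1   1   1   0   0
  1   1   2   3   4   5   5   5
  2   1   3   0   4   9   0   5
  3   1   4   4   8   0   0   5
  4   1   5   9  17  17  17  22
  5   1   6  15  32  49  66  88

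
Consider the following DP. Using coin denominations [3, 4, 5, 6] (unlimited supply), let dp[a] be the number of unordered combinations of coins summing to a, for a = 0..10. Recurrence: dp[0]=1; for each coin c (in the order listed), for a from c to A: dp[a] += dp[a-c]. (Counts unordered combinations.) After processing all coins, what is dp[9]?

after  coin     0     1     2     3     4     5     6     7     8     9    10
          3     1     0     0     1     0     0     1     0     0     1     0
          4     1     0     0     1     1     0     1     1     1     1     1
          5     1     0     0     1     1     1     1     1     2     2     2
          6     1     0     0     1     1     1     2     1     2     3     3

3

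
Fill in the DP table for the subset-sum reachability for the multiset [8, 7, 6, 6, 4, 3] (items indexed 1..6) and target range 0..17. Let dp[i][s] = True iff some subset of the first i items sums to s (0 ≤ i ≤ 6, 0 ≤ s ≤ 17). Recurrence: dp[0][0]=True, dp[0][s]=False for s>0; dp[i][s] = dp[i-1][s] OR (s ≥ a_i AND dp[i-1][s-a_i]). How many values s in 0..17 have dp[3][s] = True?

i\s   0   1   2   3   4   5   6   7   8   9  10  11  12  13  14  15  16  17
  0   T   F   F   F   F   F   F   F   F   F   F   F   F   F   F   F   F   F
  1   T   F   F   F   F   F   F   F   T   F   F   F   F   F   F   F   F   F
  2   T   F   F   F   F   F   F   T   T   F   F   F   F   F   F   T   F   F
  3   T   F   F   F   F   F   T   T   T   F   F   F   F   T   T   T   F   F
  4   T   F   F   F   F   F   T   T   T   F   F   F   T   T   T   T   F   F
  5   T   F   F   F   T   F   T   T   T   F   T   T   T   T   T   T   T   T
  6   T   F   F   T   T   F   T   T   T   T   T   T   T   T   T   T   T   T

7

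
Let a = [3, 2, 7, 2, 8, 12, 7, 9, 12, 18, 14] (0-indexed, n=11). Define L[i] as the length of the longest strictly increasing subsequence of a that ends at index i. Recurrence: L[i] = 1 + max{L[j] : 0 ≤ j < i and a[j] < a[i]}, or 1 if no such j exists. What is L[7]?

4

   i    0    1    2    3    4    5    6    7    8    9   10
a[i]    3    2    7    2    8   12    7    9   12   18   14
L[i]    1    1    2    1    3    4    2    4    5    6    6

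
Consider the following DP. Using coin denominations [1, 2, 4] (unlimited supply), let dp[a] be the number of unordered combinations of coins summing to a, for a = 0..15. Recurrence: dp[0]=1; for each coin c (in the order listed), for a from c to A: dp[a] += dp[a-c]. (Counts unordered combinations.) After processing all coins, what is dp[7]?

6

after  coin     0     1     2     3     4     5     6     7     8     9    10    11    12    13    14    15
          1     1     1     1     1     1     1     1     1     1     1     1     1     1     1     1     1
          2     1     1     2     2     3     3     4     4     5     5     6     6     7     7     8     8
          4     1     1     2     2     4     4     6     6     9     9    12    12    16    16    20    20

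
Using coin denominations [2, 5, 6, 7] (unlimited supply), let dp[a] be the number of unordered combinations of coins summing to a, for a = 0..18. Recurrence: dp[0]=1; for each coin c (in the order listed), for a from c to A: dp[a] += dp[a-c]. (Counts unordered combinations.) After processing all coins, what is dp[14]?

after  coin     0     1     2     3     4     5     6     7     8     9    10    11    12    13    14    15    16    17    18
          2     1     0     1     0     1     0     1     0     1     0     1     0     1     0     1     0     1     0     1
          5     1     0     1     0     1     1     1     1     1     1     2     1     2     1     2     2     2     2     2
          6     1     0     1     0     1     1     2     1     2     1     3     2     4     2     4     3     5     4     6
          7     1     0     1     0     1     1     2     2     2     2     3     3     5     4     6     5     7     7     9

6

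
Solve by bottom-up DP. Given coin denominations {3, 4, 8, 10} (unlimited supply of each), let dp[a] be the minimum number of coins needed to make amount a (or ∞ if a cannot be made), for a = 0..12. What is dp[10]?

1

 a  0  1  2  3  4  5  6  7  8  9 10 11 12
dp  0  -  -  1  1  -  2  2  1  3  1  2  2
(- denotes ∞ / unreachable)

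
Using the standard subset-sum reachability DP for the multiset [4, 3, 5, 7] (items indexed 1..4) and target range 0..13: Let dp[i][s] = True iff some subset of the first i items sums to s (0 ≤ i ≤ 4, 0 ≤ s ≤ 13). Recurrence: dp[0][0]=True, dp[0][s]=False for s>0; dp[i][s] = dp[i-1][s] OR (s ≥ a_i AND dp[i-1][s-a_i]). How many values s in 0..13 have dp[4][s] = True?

i\s   0   1   2   3   4   5   6   7   8   9  10  11  12  13
  0   T   F   F   F   F   F   F   F   F   F   F   F   F   F
  1   T   F   F   F   T   F   F   F   F   F   F   F   F   F
  2   T   F   F   T   T   F   F   T   F   F   F   F   F   F
  3   T   F   F   T   T   T   F   T   T   T   F   F   T   F
  4   T   F   F   T   T   T   F   T   T   T   T   T   T   F

10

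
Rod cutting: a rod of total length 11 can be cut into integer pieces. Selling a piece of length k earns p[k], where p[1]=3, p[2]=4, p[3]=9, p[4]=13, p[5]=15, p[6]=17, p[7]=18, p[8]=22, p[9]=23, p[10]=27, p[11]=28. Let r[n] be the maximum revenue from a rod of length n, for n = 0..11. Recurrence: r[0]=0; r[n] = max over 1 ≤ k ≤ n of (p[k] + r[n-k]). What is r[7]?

22

   n    0    1    2    3    4    5    6    7    8    9   10   11
r[n]    0    3    6    9   13   16   19   22   26   29   32   35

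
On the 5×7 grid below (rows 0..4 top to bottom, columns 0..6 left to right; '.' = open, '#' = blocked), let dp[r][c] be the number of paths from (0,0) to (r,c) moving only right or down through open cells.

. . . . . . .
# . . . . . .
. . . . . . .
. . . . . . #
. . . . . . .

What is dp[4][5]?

70

r\c   0   1   2   3   4   5   6
  0   1   1   1   1   1   1   1
  1   0   1   2   3   4   5   6
  2   0   1   3   6  10  15  21
  3   0   1   4  10  20  35   0
  4   0   1   5  15  35  70  70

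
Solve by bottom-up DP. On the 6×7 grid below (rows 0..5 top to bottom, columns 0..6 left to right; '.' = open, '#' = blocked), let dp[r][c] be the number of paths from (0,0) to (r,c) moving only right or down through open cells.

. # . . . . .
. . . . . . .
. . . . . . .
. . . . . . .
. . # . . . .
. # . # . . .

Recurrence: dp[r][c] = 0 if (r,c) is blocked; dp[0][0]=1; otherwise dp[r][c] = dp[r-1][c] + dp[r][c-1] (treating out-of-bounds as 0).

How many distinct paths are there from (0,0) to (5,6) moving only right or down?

145

r\c   0   1   2   3   4   5   6
  0   1   0   0   0   0   0   0
  1   1   1   1   1   1   1   1
  2   1   2   3   4   5   6   7
  3   1   3   6  10  15  21  28
  4   1   4   0  10  25  46  74
  5   1   0   0   0  25  71 145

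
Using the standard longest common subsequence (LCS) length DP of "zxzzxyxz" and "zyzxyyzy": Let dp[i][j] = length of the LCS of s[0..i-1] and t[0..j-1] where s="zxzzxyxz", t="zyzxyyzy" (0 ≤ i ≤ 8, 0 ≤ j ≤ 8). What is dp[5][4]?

3

   ''  z  y  z  x  y  y  z  y
''  0  0  0  0  0  0  0  0  0
 z  0  1  1  1  1  1  1  1  1
 x  0  1  1  1  2  2  2  2  2
 z  0  1  1  2  2  2  2  3  3
 z  0  1  1  2  2  2  2  3  3
 x  0  1  1  2  3  3  3  3  3
 y  0  1  2  2  3  4  4  4  4
 x  0  1  2  2  3  4  4  4  4
 z  0  1  2  3  3  4  4  5  5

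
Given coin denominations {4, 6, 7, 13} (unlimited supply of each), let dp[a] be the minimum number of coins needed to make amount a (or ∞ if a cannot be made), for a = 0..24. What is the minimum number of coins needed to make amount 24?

 a  0  1  2  3  4  5  6  7  8  9 10 11 12 13 14 15 16 17 18 19 20 21 22 23 24
dp  0  -  -  -  1  -  1  1  2  -  2  2  2  1  2  3  3  2  3  2  2  3  4  3  3
(- denotes ∞ / unreachable)

3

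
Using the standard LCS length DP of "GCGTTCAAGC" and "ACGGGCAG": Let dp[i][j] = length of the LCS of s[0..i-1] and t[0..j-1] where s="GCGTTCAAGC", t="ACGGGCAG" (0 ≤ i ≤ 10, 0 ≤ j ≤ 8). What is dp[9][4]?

   ''  A  C  G  G  G  C  A  G
''  0  0  0  0  0  0  0  0  0
 G  0  0  0  1  1  1  1  1  1
 C  0  0  1  1  1  1  2  2  2
 G  0  0  1  2  2  2  2  2  3
 T  0  0  1  2  2  2  2  2  3
 T  0  0  1  2  2  2  2  2  3
 C  0  0  1  2  2  2  3  3  3
 A  0  1  1  2  2  2  3  4  4
 A  0  1  1  2  2  2  3  4  4
 G  0  1  1  2  3  3  3  4  5
 C  0  1  2  2  3  3  4  4  5

3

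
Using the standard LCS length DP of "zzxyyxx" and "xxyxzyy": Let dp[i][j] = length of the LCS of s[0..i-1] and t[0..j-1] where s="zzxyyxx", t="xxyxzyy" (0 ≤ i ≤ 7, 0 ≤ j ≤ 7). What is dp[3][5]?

1

   ''  x  x  y  x  z  y  y
''  0  0  0  0  0  0  0  0
 z  0  0  0  0  0  1  1  1
 z  0  0  0  0  0  1  1  1
 x  0  1  1  1  1  1  1  1
 y  0  1  1  2  2  2  2  2
 y  0  1  1  2  2  2  3  3
 x  0  1  2  2  3  3  3  3
 x  0  1  2  2  3  3  3  3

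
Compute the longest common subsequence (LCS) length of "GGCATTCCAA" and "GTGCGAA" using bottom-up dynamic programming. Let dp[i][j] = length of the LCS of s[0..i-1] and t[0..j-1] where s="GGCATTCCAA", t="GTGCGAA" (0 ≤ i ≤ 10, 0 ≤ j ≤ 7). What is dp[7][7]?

   ''  G  T  G  C  G  A  A
''  0  0  0  0  0  0  0  0
 G  0  1  1  1  1  1  1  1
 G  0  1  1  2  2  2  2  2
 C  0  1  1  2  3  3  3  3
 A  0  1  1  2  3  3  4  4
 T  0  1  2  2  3  3  4  4
 T  0  1  2  2  3  3  4  4
 C  0  1  2  2  3  3  4  4
 C  0  1  2  2  3  3  4  4
 A  0  1  2  2  3  3  4  5
 A  0  1  2  2  3  3  4  5

4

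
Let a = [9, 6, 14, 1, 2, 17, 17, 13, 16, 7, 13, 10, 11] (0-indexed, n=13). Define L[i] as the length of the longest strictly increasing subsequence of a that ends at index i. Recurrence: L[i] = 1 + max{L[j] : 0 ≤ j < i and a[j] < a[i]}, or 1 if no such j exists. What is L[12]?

   i    0    1    2    3    4    5    6    7    8    9   10   11   12
a[i]    9    6   14    1    2   17   17   13   16    7   13   10   11
L[i]    1    1    2    1    2    3    3    3    4    3    4    4    5

5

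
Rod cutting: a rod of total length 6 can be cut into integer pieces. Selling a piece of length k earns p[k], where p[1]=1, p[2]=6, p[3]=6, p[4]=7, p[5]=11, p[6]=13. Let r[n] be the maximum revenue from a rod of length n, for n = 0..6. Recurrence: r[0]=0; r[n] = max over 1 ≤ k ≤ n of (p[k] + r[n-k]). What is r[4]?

12

   n    0    1    2    3    4    5    6
r[n]    0    1    6    7   12   13   18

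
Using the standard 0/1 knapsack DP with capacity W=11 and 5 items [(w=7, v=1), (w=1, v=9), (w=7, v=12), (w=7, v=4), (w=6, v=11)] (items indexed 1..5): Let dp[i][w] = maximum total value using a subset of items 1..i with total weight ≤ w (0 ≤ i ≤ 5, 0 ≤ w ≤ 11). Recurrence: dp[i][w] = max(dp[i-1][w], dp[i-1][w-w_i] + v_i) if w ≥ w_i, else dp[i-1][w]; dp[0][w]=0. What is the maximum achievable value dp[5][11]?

21

i\w   0   1   2   3   4   5   6   7   8   9  10  11
  0   0   0   0   0   0   0   0   0   0   0   0   0
  1   0   0   0   0   0   0   0   1   1   1   1   1
  2   0   9   9   9   9   9   9   9  10  10  10  10
  3   0   9   9   9   9   9   9  12  21  21  21  21
  4   0   9   9   9   9   9   9  12  21  21  21  21
  5   0   9   9   9   9   9  11  20  21  21  21  21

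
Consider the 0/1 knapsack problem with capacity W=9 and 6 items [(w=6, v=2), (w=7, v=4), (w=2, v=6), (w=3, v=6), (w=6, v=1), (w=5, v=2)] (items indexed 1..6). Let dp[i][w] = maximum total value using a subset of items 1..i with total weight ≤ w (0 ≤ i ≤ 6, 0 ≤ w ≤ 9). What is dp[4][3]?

6

i\w   0   1   2   3   4   5   6   7   8   9
  0   0   0   0   0   0   0   0   0   0   0
  1   0   0   0   0   0   0   2   2   2   2
  2   0   0   0   0   0   0   2   4   4   4
  3   0   0   6   6   6   6   6   6   8  10
  4   0   0   6   6   6  12  12  12  12  12
  5   0   0   6   6   6  12  12  12  12  12
  6   0   0   6   6   6  12  12  12  12  12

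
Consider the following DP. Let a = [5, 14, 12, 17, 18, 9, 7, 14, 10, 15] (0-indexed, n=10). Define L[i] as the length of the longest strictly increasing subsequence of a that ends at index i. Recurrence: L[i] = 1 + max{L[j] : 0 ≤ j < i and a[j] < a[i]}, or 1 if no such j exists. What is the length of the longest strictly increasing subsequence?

   i    0    1    2    3    4    5    6    7    8    9
a[i]    5   14   12   17   18    9    7   14   10   15
L[i]    1    2    2    3    4    2    2    3    3    4

4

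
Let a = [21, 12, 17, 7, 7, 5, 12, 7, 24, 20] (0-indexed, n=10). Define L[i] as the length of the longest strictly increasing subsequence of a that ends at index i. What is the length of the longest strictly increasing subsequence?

3

   i    0    1    2    3    4    5    6    7    8    9
a[i]   21   12   17    7    7    5   12    7   24   20
L[i]    1    1    2    1    1    1    2    2    3    3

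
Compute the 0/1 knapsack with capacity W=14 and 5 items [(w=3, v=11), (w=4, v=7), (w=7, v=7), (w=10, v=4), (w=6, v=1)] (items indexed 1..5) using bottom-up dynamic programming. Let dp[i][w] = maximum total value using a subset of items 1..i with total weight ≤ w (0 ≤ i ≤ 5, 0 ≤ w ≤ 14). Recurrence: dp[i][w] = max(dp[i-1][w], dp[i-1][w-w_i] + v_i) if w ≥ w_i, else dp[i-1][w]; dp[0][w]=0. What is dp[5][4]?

11

i\w   0   1   2   3   4   5   6   7   8   9  10  11  12  13  14
  0   0   0   0   0   0   0   0   0   0   0   0   0   0   0   0
  1   0   0   0  11  11  11  11  11  11  11  11  11  11  11  11
  2   0   0   0  11  11  11  11  18  18  18  18  18  18  18  18
  3   0   0   0  11  11  11  11  18  18  18  18  18  18  18  25
  4   0   0   0  11  11  11  11  18  18  18  18  18  18  18  25
  5   0   0   0  11  11  11  11  18  18  18  18  18  18  19  25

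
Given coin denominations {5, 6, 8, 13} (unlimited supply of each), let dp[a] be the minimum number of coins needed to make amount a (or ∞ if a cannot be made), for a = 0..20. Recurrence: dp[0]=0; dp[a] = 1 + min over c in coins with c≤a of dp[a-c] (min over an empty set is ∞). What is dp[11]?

2

 a  0  1  2  3  4  5  6  7  8  9 10 11 12 13 14 15 16 17 18 19 20
dp  0  -  -  -  -  1  1  -  1  -  2  2  2  1  2  3  2  3  2  2  3
(- denotes ∞ / unreachable)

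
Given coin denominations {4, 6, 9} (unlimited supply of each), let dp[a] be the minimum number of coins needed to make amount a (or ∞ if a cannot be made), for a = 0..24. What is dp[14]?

3

 a  0  1  2  3  4  5  6  7  8  9 10 11 12 13 14 15 16 17 18 19 20 21 22 23 24
dp  0  -  -  -  1  -  1  -  2  1  2  -  2  2  3  2  3  3  2  3  4  3  3  4  3
(- denotes ∞ / unreachable)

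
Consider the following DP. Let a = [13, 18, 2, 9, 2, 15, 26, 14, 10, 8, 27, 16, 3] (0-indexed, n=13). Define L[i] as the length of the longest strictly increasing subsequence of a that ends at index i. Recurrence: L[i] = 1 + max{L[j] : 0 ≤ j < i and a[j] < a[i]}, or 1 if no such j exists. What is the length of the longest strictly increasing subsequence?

   i    0    1    2    3    4    5    6    7    8    9   10   11   12
a[i]   13   18    2    9    2   15   26   14   10    8   27   16    3
L[i]    1    2    1    2    1    3    4    3    3    2    5    4    2

5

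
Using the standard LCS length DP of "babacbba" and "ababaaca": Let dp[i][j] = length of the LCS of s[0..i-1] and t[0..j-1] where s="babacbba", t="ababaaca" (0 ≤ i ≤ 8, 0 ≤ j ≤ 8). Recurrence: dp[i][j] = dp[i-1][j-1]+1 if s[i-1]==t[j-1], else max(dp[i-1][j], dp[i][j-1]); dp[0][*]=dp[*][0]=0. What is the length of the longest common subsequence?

   ''  a  b  a  b  a  a  c  a
''  0  0  0  0  0  0  0  0  0
 b  0  0  1  1  1  1  1  1  1
 a  0  1  1  2  2  2  2  2  2
 b  0  1  2  2  3  3  3  3  3
 a  0  1  2  3  3  4  4  4  4
 c  0  1  2  3  3  4  4  5  5
 b  0  1  2  3  4  4  4  5  5
 b  0  1  2  3  4  4  4  5  5
 a  0  1  2  3  4  5  5  5  6

6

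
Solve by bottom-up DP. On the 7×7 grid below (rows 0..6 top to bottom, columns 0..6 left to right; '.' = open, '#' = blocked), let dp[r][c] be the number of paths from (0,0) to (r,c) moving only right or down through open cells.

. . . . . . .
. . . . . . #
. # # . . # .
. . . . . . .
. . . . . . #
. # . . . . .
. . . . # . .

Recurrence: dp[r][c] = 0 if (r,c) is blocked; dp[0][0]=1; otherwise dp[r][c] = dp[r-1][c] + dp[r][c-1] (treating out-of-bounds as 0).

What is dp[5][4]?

33

r\c   0   1   2   3   4   5   6
  0   1   1   1   1   1   1   1
  1   1   2   3   4   5   6   0
  2   1   0   0   4   9   0   0
  3   1   1   1   5  14  14  14
  4   1   2   3   8  22  36   0
  5   1   0   3  11  33  69  69
  6   1   1   4  15   0  69 138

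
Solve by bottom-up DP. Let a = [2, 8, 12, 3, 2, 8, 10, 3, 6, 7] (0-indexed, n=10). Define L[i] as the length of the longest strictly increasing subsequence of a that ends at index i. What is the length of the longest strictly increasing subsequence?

4

   i    0    1    2    3    4    5    6    7    8    9
a[i]    2    8   12    3    2    8   10    3    6    7
L[i]    1    2    3    2    1    3    4    2    3    4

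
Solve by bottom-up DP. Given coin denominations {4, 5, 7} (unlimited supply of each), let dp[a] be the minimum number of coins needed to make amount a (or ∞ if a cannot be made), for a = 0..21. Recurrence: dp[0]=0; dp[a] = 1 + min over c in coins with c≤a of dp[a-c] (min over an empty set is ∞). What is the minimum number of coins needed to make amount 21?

3

 a  0  1  2  3  4  5  6  7  8  9 10 11 12 13 14 15 16 17 18 19 20 21
dp  0  -  -  -  1  1  -  1  2  2  2  2  2  3  2  3  3  3  3  3  4  3
(- denotes ∞ / unreachable)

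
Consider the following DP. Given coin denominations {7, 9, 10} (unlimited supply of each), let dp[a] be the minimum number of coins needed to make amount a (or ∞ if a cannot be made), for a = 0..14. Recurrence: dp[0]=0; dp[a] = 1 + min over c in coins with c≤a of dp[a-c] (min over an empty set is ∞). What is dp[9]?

1

 a  0  1  2  3  4  5  6  7  8  9 10 11 12 13 14
dp  0  -  -  -  -  -  -  1  -  1  1  -  -  -  2
(- denotes ∞ / unreachable)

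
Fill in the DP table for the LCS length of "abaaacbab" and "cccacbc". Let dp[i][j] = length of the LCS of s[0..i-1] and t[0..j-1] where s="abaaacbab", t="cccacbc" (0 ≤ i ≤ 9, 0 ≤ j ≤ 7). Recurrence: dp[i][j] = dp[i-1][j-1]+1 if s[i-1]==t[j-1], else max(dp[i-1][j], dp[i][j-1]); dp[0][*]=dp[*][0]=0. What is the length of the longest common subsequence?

   ''  c  c  c  a  c  b  c
''  0  0  0  0  0  0  0  0
 a  0  0  0  0  1  1  1  1
 b  0  0  0  0  1  1  2  2
 a  0  0  0  0  1  1  2  2
 a  0  0  0  0  1  1  2  2
 a  0  0  0  0  1  1  2  2
 c  0  1  1  1  1  2  2  3
 b  0  1  1  1  1  2  3  3
 a  0  1  1  1  2  2  3  3
 b  0  1  1  1  2  2  3  3

3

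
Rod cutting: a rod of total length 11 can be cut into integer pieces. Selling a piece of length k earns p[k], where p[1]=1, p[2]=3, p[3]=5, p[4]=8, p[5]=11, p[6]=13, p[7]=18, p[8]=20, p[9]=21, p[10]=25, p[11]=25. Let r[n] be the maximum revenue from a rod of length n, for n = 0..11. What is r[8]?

20

   n    0    1    2    3    4    5    6    7    8    9   10   11
r[n]    0    1    3    5    8   11   13   18   20   21   25   26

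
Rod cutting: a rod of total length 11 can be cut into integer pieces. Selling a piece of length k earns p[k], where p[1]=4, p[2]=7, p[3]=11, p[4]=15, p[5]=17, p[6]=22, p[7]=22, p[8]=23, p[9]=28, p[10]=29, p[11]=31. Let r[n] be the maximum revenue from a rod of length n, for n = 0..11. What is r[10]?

40

   n    0    1    2    3    4    5    6    7    8    9   10   11
r[n]    0    4    8   12   16   20   24   28   32   36   40   44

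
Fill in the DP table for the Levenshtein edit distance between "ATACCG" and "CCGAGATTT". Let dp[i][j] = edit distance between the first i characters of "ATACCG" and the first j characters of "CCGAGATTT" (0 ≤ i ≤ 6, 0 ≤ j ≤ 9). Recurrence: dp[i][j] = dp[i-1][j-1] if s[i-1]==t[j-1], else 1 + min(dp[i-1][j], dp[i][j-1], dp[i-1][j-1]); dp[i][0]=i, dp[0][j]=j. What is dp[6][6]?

6

   ''  C  C  G  A  G  A  T  T  T
''  0  1  2  3  4  5  6  7  8  9
 A  1  1  2  3  3  4  5  6  7  8
 T  2  2  2  3  4  4  5  5  6  7
 A  3  3  3  3  3  4  4  5  6  7
 C  4  3  3  4  4  4  5  5  6  7
 C  5  4  3  4  5  5  5  6  6  7
 G  6  5  4  3  4  5  6  6  7  7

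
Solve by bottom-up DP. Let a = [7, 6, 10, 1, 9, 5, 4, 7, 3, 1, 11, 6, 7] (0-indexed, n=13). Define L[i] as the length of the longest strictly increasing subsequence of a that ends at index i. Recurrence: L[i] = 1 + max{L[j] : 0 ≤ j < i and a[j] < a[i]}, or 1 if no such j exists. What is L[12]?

   i    0    1    2    3    4    5    6    7    8    9   10   11   12
a[i]    7    6   10    1    9    5    4    7    3    1   11    6    7
L[i]    1    1    2    1    2    2    2    3    2    1    4    3    4

4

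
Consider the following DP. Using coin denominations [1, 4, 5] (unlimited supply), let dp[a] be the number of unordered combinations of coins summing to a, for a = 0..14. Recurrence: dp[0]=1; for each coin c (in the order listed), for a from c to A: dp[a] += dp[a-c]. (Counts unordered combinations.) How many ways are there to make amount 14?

9

after  coin     0     1     2     3     4     5     6     7     8     9    10    11    12    13    14
          1     1     1     1     1     1     1     1     1     1     1     1     1     1     1     1
          4     1     1     1     1     2     2     2     2     3     3     3     3     4     4     4
          5     1     1     1     1     2     3     3     3     4     5     6     6     7     8     9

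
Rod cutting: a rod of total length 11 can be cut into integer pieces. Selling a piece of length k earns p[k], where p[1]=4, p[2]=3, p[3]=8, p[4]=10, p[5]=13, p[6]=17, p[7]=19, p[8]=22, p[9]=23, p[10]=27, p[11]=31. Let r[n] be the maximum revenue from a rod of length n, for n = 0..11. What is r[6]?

24

   n    0    1    2    3    4    5    6    7    8    9   10   11
r[n]    0    4    8   12   16   20   24   28   32   36   40   44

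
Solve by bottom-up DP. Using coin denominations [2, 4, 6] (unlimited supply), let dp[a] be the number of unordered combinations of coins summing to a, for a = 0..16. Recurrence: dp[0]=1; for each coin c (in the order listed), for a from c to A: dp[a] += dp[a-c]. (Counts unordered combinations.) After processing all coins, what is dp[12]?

7

after  coin     0     1     2     3     4     5     6     7     8     9    10    11    12    13    14    15    16
          2     1     0     1     0     1     0     1     0     1     0     1     0     1     0     1     0     1
          4     1     0     1     0     2     0     2     0     3     0     3     0     4     0     4     0     5
          6     1     0     1     0     2     0     3     0     4     0     5     0     7     0     8     0    10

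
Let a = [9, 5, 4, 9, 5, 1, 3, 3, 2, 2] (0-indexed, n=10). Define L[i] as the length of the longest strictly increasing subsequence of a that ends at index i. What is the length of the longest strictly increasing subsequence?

   i    0    1    2    3    4    5    6    7    8    9
a[i]    9    5    4    9    5    1    3    3    2    2
L[i]    1    1    1    2    2    1    2    2    2    2

2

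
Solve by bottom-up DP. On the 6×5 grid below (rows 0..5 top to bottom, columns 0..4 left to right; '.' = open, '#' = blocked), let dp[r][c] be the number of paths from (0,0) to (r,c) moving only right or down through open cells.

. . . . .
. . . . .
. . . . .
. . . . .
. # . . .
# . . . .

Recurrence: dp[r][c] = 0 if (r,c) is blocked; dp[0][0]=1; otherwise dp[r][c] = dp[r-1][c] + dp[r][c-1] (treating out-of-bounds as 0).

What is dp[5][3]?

40

r\c   0   1   2   3   4
  0   1   1   1   1   1
  1   1   2   3   4   5
  2   1   3   6  10  15
  3   1   4  10  20  35
  4   1   0  10  30  65
  5   0   0  10  40 105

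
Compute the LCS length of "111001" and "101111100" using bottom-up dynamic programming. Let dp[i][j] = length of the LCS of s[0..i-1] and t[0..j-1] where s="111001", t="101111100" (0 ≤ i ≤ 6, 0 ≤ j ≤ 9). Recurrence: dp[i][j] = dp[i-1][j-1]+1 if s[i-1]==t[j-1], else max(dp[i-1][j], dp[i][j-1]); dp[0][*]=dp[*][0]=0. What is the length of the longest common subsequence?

5

   ''  1  0  1  1  1  1  1  0  0
''  0  0  0  0  0  0  0  0  0  0
 1  0  1  1  1  1  1  1  1  1  1
 1  0  1  1  2  2  2  2  2  2  2
 1  0  1  1  2  3  3  3  3  3  3
 0  0  1  2  2  3  3  3  3  4  4
 0  0  1  2  2  3  3  3  3  4  5
 1  0  1  2  3  3  4  4  4  4  5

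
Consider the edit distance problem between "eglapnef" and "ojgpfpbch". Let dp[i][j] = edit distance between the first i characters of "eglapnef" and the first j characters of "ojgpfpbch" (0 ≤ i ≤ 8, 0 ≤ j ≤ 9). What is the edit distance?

   ''  o  j  g  p  f  p  b  c  h
''  0  1  2  3  4  5  6  7  8  9
 e  1  1  2  3  4  5  6  7  8  9
 g  2  2  2  2  3  4  5  6  7  8
 l  3  3  3  3  3  4  5  6  7  8
 a  4  4  4  4  4  4  5  6  7  8
 p  5  5  5  5  4  5  4  5  6  7
 n  6  6  6  6  5  5  5  5  6  7
 e  7  7  7  7  6  6  6  6  6  7
 f  8  8  8  8  7  6  7  7  7  7

7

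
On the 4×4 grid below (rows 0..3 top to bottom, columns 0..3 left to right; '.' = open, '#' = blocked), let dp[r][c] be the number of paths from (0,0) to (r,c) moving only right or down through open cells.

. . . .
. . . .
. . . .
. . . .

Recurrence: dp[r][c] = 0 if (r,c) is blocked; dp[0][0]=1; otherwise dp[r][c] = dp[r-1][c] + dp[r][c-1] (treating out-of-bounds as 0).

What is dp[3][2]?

10

r\c   0   1   2   3
  0   1   1   1   1
  1   1   2   3   4
  2   1   3   6  10
  3   1   4  10  20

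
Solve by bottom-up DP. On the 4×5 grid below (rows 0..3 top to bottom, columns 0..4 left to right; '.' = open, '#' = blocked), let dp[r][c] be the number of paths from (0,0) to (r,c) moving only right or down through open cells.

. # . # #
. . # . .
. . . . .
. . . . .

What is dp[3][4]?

r\c   0   1   2   3   4
  0   1   0   0   0   0
  1   1   1   0   0   0
  2   1   2   2   2   2
  3   1   3   5   7   9

9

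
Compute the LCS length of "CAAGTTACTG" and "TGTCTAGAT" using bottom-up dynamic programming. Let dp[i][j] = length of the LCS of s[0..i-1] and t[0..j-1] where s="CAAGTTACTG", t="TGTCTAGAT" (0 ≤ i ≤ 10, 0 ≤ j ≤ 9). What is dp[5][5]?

   ''  T  G  T  C  T  A  G  A  T
''  0  0  0  0  0  0  0  0  0  0
 C  0  0  0  0  1  1  1  1  1  1
 A  0  0  0  0  1  1  2  2  2  2
 A  0  0  0  0  1  1  2  2  3  3
 G  0  0  1  1  1  1  2  3  3  3
 T  0  1  1  2  2  2  2  3  3  4
 T  0  1  1  2  2  3  3  3  3  4
 A  0  1  1  2  2  3  4  4  4  4
 C  0  1  1  2  3  3  4  4  4  4
 T  0  1  1  2  3  4  4  4  4  5
 G  0  1  2  2  3  4  4  5  5  5

2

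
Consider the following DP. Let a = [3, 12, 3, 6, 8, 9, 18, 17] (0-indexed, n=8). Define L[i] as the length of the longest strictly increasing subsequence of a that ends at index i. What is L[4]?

3

   i    0    1    2    3    4    5    6    7
a[i]    3   12    3    6    8    9   18   17
L[i]    1    2    1    2    3    4    5    5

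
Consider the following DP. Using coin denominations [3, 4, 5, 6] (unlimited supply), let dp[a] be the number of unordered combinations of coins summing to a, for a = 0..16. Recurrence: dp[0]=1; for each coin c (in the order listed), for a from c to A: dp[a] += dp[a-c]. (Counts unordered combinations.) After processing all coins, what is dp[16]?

7

after  coin     0     1     2     3     4     5     6     7     8     9    10    11    12    13    14    15    16
          3     1     0     0     1     0     0     1     0     0     1     0     0     1     0     0     1     0
          4     1     0     0     1     1     0     1     1     1     1     1     1     2     1     1     2     2
          5     1     0     0     1     1     1     1     1     2     2     2     2     3     3     3     4     4
          6     1     0     0     1     1     1     2     1     2     3     3     3     5     4     5     7     7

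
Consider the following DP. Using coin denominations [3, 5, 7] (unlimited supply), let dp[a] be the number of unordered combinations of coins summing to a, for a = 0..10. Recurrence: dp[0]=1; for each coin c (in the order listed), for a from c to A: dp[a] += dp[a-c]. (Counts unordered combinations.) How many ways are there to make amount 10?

after  coin     0     1     2     3     4     5     6     7     8     9    10
          3     1     0     0     1     0     0     1     0     0     1     0
          5     1     0     0     1     0     1     1     0     1     1     1
          7     1     0     0     1     0     1     1     1     1     1     2

2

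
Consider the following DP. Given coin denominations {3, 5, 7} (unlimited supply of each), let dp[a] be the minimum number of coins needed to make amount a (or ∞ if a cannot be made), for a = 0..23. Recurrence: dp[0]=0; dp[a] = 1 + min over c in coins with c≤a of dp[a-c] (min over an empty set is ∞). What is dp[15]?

3

 a  0  1  2  3  4  5  6  7  8  9 10 11 12 13 14 15 16 17 18 19 20 21 22 23
dp  0  -  -  1  -  1  2  1  2  3  2  3  2  3  2  3  4  3  4  3  4  3  4  5
(- denotes ∞ / unreachable)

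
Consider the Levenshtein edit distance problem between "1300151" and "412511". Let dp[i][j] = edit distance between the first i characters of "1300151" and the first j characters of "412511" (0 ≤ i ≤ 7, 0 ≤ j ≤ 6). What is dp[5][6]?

   ''  4  1  2  5  1  1
''  0  1  2  3  4  5  6
 1  1  1  1  2  3  4  5
 3  2  2  2  2  3  4  5
 0  3  3  3  3  3  4  5
 0  4  4  4  4  4  4  5
 1  5  5  4  5  5  4  4
 5  6  6  5  5  5  5  5
 1  7  7  6  6  6  5  5

4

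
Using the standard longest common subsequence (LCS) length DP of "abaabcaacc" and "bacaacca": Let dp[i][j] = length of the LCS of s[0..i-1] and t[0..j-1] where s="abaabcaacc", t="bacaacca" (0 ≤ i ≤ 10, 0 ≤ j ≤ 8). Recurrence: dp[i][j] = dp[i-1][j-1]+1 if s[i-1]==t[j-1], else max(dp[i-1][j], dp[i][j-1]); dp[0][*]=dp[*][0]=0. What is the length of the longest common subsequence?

7

   ''  b  a  c  a  a  c  c  a
''  0  0  0  0  0  0  0  0  0
 a  0  0  1  1  1  1  1  1  1
 b  0  1  1  1  1  1  1  1  1
 a  0  1  2  2  2  2  2  2  2
 a  0  1  2  2  3  3  3  3  3
 b  0  1  2  2  3  3  3  3  3
 c  0  1  2  3  3  3  4  4  4
 a  0  1  2  3  4  4  4  4  5
 a  0  1  2  3  4  5  5  5  5
 c  0  1  2  3  4  5  6  6  6
 c  0  1  2  3  4  5  6  7  7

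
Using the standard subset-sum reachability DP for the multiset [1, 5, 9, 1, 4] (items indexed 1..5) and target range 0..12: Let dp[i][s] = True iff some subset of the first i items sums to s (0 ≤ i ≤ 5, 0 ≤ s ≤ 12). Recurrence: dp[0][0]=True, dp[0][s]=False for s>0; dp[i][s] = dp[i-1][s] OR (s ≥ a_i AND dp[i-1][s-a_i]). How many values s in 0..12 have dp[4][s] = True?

9

i\s   0   1   2   3   4   5   6   7   8   9  10  11  12
  0   T   F   F   F   F   F   F   F   F   F   F   F   F
  1   T   T   F   F   F   F   F   F   F   F   F   F   F
  2   T   T   F   F   F   T   T   F   F   F   F   F   F
  3   T   T   F   F   F   T   T   F   F   T   T   F   F
  4   T   T   T   F   F   T   T   T   F   T   T   T   F
  5   T   T   T   F   T   T   T   T   F   T   T   T   F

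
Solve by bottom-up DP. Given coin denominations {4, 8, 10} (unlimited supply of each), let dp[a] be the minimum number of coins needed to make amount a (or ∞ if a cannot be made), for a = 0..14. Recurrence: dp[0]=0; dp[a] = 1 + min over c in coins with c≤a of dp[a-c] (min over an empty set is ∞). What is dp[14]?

2

 a  0  1  2  3  4  5  6  7  8  9 10 11 12 13 14
dp  0  -  -  -  1  -  -  -  1  -  1  -  2  -  2
(- denotes ∞ / unreachable)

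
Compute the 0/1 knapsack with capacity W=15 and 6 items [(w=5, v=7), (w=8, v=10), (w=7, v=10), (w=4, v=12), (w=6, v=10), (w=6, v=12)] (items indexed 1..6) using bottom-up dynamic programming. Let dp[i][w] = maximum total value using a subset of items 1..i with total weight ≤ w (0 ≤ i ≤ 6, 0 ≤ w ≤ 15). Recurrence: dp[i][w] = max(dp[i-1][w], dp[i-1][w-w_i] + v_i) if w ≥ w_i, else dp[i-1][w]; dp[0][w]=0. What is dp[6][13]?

i\w   0   1   2   3   4   5   6   7   8   9  10  11  12  13  14  15
  0   0   0   0   0   0   0   0   0   0   0   0   0   0   0   0   0
  1   0   0   0   0   0   7   7   7   7   7   7   7   7   7   7   7
  2   0   0   0   0   0   7   7   7  10  10  10  10  10  17  17  17
  3   0   0   0   0   0   7   7  10  10  10  10  10  17  17  17  20
  4   0   0   0   0  12  12  12  12  12  19  19  22  22  22  22  22
  5   0   0   0   0  12  12  12  12  12  19  22  22  22  22  22  29
  6   0   0   0   0  12  12  12  12  12  19  24  24  24  24  24  31

24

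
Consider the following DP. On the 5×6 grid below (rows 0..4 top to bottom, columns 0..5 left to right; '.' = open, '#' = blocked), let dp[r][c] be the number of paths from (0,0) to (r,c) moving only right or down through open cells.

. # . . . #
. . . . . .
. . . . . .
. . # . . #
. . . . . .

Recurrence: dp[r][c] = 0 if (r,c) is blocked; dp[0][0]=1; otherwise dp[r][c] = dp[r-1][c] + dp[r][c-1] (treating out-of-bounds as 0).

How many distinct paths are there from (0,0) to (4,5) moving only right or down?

17

r\c   0   1   2   3   4   5
  0   1   0   0   0   0   0
  1   1   1   1   1   1   1
  2   1   2   3   4   5   6
  3   1   3   0   4   9   0
  4   1   4   4   8  17  17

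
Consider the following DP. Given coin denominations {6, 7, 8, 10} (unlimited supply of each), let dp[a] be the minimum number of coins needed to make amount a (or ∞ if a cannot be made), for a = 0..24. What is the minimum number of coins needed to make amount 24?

 a  0  1  2  3  4  5  6  7  8  9 10 11 12 13 14 15 16 17 18 19 20 21 22 23 24
dp  0  -  -  -  -  -  1  1  1  -  1  -  2  2  2  2  2  2  2  3  2  3  3  3  3
(- denotes ∞ / unreachable)

3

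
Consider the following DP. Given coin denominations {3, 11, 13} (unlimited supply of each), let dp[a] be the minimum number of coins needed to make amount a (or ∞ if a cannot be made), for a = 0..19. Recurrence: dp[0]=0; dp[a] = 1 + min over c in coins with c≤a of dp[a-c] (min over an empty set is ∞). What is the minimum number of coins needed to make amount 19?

3

 a  0  1  2  3  4  5  6  7  8  9 10 11 12 13 14 15 16 17 18 19
dp  0  -  -  1  -  -  2  -  -  3  -  1  4  1  2  5  2  3  6  3
(- denotes ∞ / unreachable)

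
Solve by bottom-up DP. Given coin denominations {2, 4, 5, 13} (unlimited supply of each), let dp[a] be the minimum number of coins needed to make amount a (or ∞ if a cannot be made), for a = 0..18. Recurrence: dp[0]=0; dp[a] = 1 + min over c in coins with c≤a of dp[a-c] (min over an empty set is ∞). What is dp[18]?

2

 a  0  1  2  3  4  5  6  7  8  9 10 11 12 13 14 15 16 17 18
dp  0  -  1  -  1  1  2  2  2  2  2  3  3  1  3  2  4  2  2
(- denotes ∞ / unreachable)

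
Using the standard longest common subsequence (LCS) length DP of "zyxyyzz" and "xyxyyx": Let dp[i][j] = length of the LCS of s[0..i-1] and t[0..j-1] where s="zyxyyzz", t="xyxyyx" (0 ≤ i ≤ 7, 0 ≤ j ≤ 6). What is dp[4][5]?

3

   ''  x  y  x  y  y  x
''  0  0  0  0  0  0  0
 z  0  0  0  0  0  0  0
 y  0  0  1  1  1  1  1
 x  0  1  1  2  2  2  2
 y  0  1  2  2  3  3  3
 y  0  1  2  2  3  4  4
 z  0  1  2  2  3  4  4
 z  0  1  2  2  3  4  4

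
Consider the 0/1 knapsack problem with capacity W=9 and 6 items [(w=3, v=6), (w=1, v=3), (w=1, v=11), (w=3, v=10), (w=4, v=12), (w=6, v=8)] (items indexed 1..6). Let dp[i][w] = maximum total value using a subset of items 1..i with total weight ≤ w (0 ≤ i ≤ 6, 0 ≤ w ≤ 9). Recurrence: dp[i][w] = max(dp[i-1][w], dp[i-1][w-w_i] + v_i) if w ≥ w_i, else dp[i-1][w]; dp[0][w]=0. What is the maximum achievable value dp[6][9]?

i\w   0   1   2   3   4   5   6   7   8   9
  0   0   0   0   0   0   0   0   0   0   0
  1   0   0   0   6   6   6   6   6   6   6
  2   0   3   3   6   9   9   9   9   9   9
  3   0  11  14  14  17  20  20  20  20  20
  4   0  11  14  14  21  24  24  27  30  30
  5   0  11  14  14  21  24  26  27  33  36
  6   0  11  14  14  21  24  26  27  33  36

36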